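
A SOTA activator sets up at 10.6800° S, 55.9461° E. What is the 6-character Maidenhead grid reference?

Add 180° to longitude and 90° to latitude: 235.9461, 79.3200.
Field: 235.9461/20 → 11 → L, 79.3200/10 → 7 → H; chars LH.
Square: 15.9461/2 → 7, 9.3200/1 → 9; chars 79.
Subsquare: 1.9461/0.0833333 → 23 → x, 0.3200/0.0416667 → 7 → h; chars xh.

LH79xh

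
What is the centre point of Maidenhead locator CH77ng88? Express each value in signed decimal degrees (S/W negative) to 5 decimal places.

Field C=2, H=7: +2·20° lon, +7·10° lat → SW at lon -140°, lat -20°.
Square 7, 7: +7·2° lon, +7·1° lat → SW at lon -126°, lat -13°.
Subsquare n=13, g=6: +13·0.0833333° lon, +6·0.0416667° lat → SW at lon -124.917°, lat -12.75°.
Extended square 8, 8: +8·0.00833333° lon, +8·0.00416667° lat → SW at lon -124.85°, lat -12.7167°.
Cell spans 0.00833333° lon × 0.00416667° lat. Centre is SW corner plus half of each.
latitude -12.71458, longitude -124.84583.

-12.71458, -124.84583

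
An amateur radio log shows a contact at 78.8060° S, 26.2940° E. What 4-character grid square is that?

Offset from 180°W / 90°S: lon 206.29°, lat 11.19°.
Field (20°×10°, letters A–R): lon ⌊206.29/20⌋ = 10 → K; lat ⌊11.19/10⌋ = 1 → B.
Square (2°×1°, digits 0–9): lon ⌊6.29/2⌋ = 3; lat ⌊1.19/1⌋ = 1.

KB31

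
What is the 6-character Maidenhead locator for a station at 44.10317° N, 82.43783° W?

Offset from 180°W / 90°S: lon 97.5622°, lat 134.1032°.
Field (20°×10°, letters A–R): lon ⌊97.5622/20⌋ = 4 → E; lat ⌊134.1032/10⌋ = 13 → N.
Square (2°×1°, digits 0–9): lon ⌊17.5622/2⌋ = 8; lat ⌊4.1032/1⌋ = 4.
Subsquare (5′×2.5′, letters a–x): lon ⌊1.5622/0.0833333⌋ = 18 → s; lat ⌊0.1032/0.0416667⌋ = 2 → c.

EN84sc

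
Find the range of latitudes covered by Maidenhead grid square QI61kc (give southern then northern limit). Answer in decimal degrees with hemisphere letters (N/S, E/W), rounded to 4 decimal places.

8.9167° S, 8.8750° S

Field Q=16, I=8: +16·20° lon, +8·10° lat → SW at lon 140°, lat -10°.
Square 6, 1: +6·2° lon, +1·1° lat → SW at lon 152°, lat -9°.
Subsquare k=10, c=2: +10·0.0833333° lon, +2·0.0416667° lat → SW at lon 152.833°, lat -8.91667°.
Cell spans 0.0833333° lon × 0.0416667° lat.
south 8.9167° S, north 8.8750° S.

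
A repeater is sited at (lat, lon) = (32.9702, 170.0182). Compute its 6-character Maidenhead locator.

Add 180° to longitude and 90° to latitude: 350.0182, 122.9702.
Field (20°×10°, letters A–R): 350.0182/20 → 17 → R, 122.9702/10 → 12 → M; chars RM.
Square (2°×1°, digits 0–9): 10.0182/2 → 5, 2.9702/1 → 2; chars 52.
Subsquare (5′×2.5′, letters a–x): 0.0182/0.0833333 → 0 → a, 0.9702/0.0416667 → 23 → x; chars ax.

RM52ax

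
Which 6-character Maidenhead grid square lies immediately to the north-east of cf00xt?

Longitude subsquare x = 23; +1 → 24, wraps to 0 = a, carry into square.
Longitude square 0; +1 → 1.
Latitude subsquare t = 19; +1 → 20 = u.

CF10au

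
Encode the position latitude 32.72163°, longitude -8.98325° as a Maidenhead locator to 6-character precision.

IM52mr

Shift to the Maidenhead origin (180°W, 90°S): lon 171.0168, lat 122.7216.
Field: lon ⌊171.0168/20⌋ = 8 → I; lat ⌊122.7216/10⌋ = 12 → M.
Square: lon ⌊11.0168/2⌋ = 5; lat ⌊2.7216/1⌋ = 2.
Subsquare: lon ⌊1.0168/0.0833333⌋ = 12 → m; lat ⌊0.7216/0.0416667⌋ = 17 → r.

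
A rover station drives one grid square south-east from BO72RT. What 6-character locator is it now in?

BO72ss

Longitude subsquare r = 17; +1 → 18 = s.
Latitude subsquare t = 19; −1 → 18 = s.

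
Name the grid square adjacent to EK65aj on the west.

Longitude subsquare a = 0; −1 → -1, wraps to 23 = x, carry into square.
Longitude square 6; −1 → 5.
The latitude characters are unchanged.

EK55xj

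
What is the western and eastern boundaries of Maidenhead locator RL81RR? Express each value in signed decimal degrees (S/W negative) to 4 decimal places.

Field R=17, L=11: +17·20° lon, +11·10° lat → SW at lon 160°, lat 20°.
Square 8, 1: +8·2° lon, +1·1° lat → SW at lon 176°, lat 21°.
Subsquare r=17, r=17: +17·0.0833333° lon, +17·0.0416667° lat → SW at lon 177.417°, lat 21.7083°.
Cell spans 0.0833333° lon × 0.0416667° lat.
west 177.4167, east 177.5000.

177.4167, 177.5000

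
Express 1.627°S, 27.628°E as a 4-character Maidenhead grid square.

Shift to the Maidenhead origin (180°W, 90°S): lon 207.63, lat 88.37.
Field (20°×10°, letters A–R): lon ⌊207.63/20⌋ = 10 → K; lat ⌊88.37/10⌋ = 8 → I.
Square (2°×1°, digits 0–9): lon ⌊7.63/2⌋ = 3; lat ⌊8.37/1⌋ = 8.

KI38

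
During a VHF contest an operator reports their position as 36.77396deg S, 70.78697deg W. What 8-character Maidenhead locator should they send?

Offset from 180°W / 90°S: lon 109.21303°, lat 53.22604°.
Field: lon ⌊109.21303/20⌋ = 5 → F; lat ⌊53.22604/10⌋ = 5 → F.
Square: lon ⌊9.21303/2⌋ = 4; lat ⌊3.22604/1⌋ = 3.
Subsquare: lon ⌊1.21303/0.0833333⌋ = 14 → o; lat ⌊0.22604/0.0416667⌋ = 5 → f.
Extended square: lon ⌊0.04636/0.00833333⌋ = 5; lat ⌊0.01771/0.00416667⌋ = 4.

FF43of54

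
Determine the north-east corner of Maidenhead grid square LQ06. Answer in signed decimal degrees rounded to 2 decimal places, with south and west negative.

Field L=11, Q=16: +11·20° lon, +16·10° lat → SW at lon 40°, lat 70°.
Square 0, 6: +0·2° lon, +6·1° lat → SW at lon 40°, lat 76°.
Cell spans 2° lon × 1° lat. NE corner is SW corner plus one full cell.
latitude 77.00, longitude 42.00.

77.00, 42.00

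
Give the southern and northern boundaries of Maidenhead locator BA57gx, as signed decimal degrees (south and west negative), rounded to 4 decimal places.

-82.0417, -82.0000

Field B=1, A=0: +1·20° lon, +0·10° lat → SW at lon -160°, lat -90°.
Square 5, 7: +5·2° lon, +7·1° lat → SW at lon -150°, lat -83°.
Subsquare g=6, x=23: +6·0.0833333° lon, +23·0.0416667° lat → SW at lon -149.5°, lat -82.0417°.
Cell spans 0.0833333° lon × 0.0416667° lat.
south -82.0417, north -82.0000.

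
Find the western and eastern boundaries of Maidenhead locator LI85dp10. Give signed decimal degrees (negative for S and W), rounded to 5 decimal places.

Field L=11, I=8: +11·20° lon, +8·10° lat → SW at lon 40°, lat -10°.
Square 8, 5: +8·2° lon, +5·1° lat → SW at lon 56°, lat -5°.
Subsquare d=3, p=15: +3·0.0833333° lon, +15·0.0416667° lat → SW at lon 56.25°, lat -4.375°.
Extended square 1, 0: +1·0.00833333° lon, +0·0.00416667° lat → SW at lon 56.2583°, lat -4.375°.
Cell spans 0.00833333° lon × 0.00416667° lat.
west 56.25833, east 56.26667.

56.25833, 56.26667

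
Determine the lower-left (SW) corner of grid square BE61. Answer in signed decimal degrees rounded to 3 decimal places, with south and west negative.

-49.000, -148.000

Field B=1, E=4: +1·20° lon, +4·10° lat → SW at lon -160°, lat -50°.
Square 6, 1: +6·2° lon, +1·1° lat → SW at lon -148°, lat -49°.
latitude -49.000, longitude -148.000.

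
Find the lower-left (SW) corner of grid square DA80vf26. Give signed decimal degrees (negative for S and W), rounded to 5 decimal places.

-89.76667, -102.23333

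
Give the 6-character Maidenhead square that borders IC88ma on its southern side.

Latitude subsquare a = 0; −1 → -1, wraps to 23 = x, carry into square.
Latitude square 8; −1 → 7.
The longitude characters are unchanged.

IC87mx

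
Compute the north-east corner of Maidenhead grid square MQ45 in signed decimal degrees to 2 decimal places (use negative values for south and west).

Field M=12, Q=16: +12·20° lon, +16·10° lat → SW at lon 60°, lat 70°.
Square 4, 5: +4·2° lon, +5·1° lat → SW at lon 68°, lat 75°.
Cell spans 2° lon × 1° lat. NE corner is SW corner plus one full cell.
latitude 76.00, longitude 70.00.

76.00, 70.00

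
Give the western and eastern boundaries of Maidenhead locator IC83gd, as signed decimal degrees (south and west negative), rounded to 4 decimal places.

-3.5000, -3.4167

Field I=8, C=2: +8·20° lon, +2·10° lat → SW at lon -20°, lat -70°.
Square 8, 3: +8·2° lon, +3·1° lat → SW at lon -4°, lat -67°.
Subsquare g=6, d=3: +6·0.0833333° lon, +3·0.0416667° lat → SW at lon -3.5°, lat -66.875°.
Cell spans 0.0833333° lon × 0.0416667° lat.
west -3.5000, east -3.4167.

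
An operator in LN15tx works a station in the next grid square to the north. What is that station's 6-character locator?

LN16ta

Latitude subsquare x = 23; +1 → 24, wraps to 0 = a, carry into square.
Latitude square 5; +1 → 6.
The longitude characters are unchanged.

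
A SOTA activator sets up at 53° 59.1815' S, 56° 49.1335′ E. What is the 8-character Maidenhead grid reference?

LD86ja83

Add 180° to longitude and 90° to latitude: 236.81889, 36.01364.
Field: 236.81889/20 → 11 → L, 36.01364/10 → 3 → D; chars LD.
Square: 16.81889/2 → 8, 6.01364/1 → 6; chars 86.
Subsquare: 0.81889/0.0833333 → 9 → j, 0.01364/0.0416667 → 0 → a; chars ja.
Extended square: 0.06889/0.00833333 → 8, 0.01364/0.00416667 → 3; chars 83.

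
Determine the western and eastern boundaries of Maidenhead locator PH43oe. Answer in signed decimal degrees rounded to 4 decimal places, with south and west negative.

Field P=15, H=7: +15·20° lon, +7·10° lat → SW at lon 120°, lat -20°.
Square 4, 3: +4·2° lon, +3·1° lat → SW at lon 128°, lat -17°.
Subsquare o=14, e=4: +14·0.0833333° lon, +4·0.0416667° lat → SW at lon 129.167°, lat -16.8333°.
Cell spans 0.0833333° lon × 0.0416667° lat.
west 129.1667, east 129.2500.

129.1667, 129.2500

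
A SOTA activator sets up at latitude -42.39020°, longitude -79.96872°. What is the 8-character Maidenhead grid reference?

Add 180° to longitude and 90° to latitude: 100.03128, 47.60980.
Field: lon ⌊100.03128/20⌋ = 5 → F; lat ⌊47.60980/10⌋ = 4 → E.
Square: lon ⌊0.03128/2⌋ = 0; lat ⌊7.60980/1⌋ = 7.
Subsquare: lon ⌊0.03128/0.0833333⌋ = 0 → a; lat ⌊0.60980/0.0416667⌋ = 14 → o.
Extended square: lon ⌊0.03128/0.00833333⌋ = 3; lat ⌊0.02647/0.00416667⌋ = 6.

FE07ao36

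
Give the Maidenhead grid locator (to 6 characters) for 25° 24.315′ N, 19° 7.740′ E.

JL95nj

Add 180° to longitude and 90° to latitude: 199.1290, 115.4052.
Field: lon ⌊199.1290/20⌋ = 9 → J; lat ⌊115.4052/10⌋ = 11 → L.
Square: lon ⌊19.1290/2⌋ = 9; lat ⌊5.4052/1⌋ = 5.
Subsquare: lon ⌊1.1290/0.0833333⌋ = 13 → n; lat ⌊0.4052/0.0416667⌋ = 9 → j.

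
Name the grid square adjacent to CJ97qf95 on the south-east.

CJ97rf04

Longitude extended square 9; +1 → 10, wraps to 0, carry into subsquare.
Longitude subsquare q = 16; +1 → 17 = r.
Latitude extended square 5; −1 → 4.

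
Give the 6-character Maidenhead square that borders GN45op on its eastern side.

GN45pp

Longitude subsquare o = 14; +1 → 15 = p.
The latitude characters are unchanged.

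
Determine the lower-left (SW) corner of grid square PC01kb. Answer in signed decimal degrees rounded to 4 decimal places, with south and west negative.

-68.9583, 120.8333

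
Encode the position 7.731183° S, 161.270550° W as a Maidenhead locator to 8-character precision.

AI92ig74

Offset from 180°W / 90°S: lon 18.72945°, lat 82.26882°.
Field (20°×10°, letters A–R): lon ⌊18.72945/20⌋ = 0 → A; lat ⌊82.26882/10⌋ = 8 → I.
Square (2°×1°, digits 0–9): lon ⌊18.72945/2⌋ = 9; lat ⌊2.26882/1⌋ = 2.
Subsquare (5′×2.5′, letters a–x): lon ⌊0.72945/0.0833333⌋ = 8 → i; lat ⌊0.26882/0.0416667⌋ = 6 → g.
Extended square (30″×15″, digits 0–9): lon ⌊0.06278/0.00833333⌋ = 7; lat ⌊0.01882/0.00416667⌋ = 4.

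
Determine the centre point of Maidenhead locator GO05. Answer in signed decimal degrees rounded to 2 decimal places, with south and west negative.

Field G=6, O=14: +6·20° lon, +14·10° lat → SW at lon -60°, lat 50°.
Square 0, 5: +0·2° lon, +5·1° lat → SW at lon -60°, lat 55°.
Cell spans 2° lon × 1° lat. Centre is SW corner plus half of each.
latitude 55.50, longitude -59.00.

55.50, -59.00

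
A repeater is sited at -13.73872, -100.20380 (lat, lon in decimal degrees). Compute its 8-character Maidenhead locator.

DH96vg52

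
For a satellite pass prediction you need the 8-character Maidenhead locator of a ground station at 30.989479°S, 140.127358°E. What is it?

Shift to the Maidenhead origin (180°W, 90°S): lon 320.12736, lat 59.01052.
Field (20°×10°, letters A–R): lon ⌊320.12736/20⌋ = 16 → Q; lat ⌊59.01052/10⌋ = 5 → F.
Square (2°×1°, digits 0–9): lon ⌊0.12736/2⌋ = 0; lat ⌊9.01052/1⌋ = 9.
Subsquare (5′×2.5′, letters a–x): lon ⌊0.12736/0.0833333⌋ = 1 → b; lat ⌊0.01052/0.0416667⌋ = 0 → a.
Extended square (30″×15″, digits 0–9): lon ⌊0.04402/0.00833333⌋ = 5; lat ⌊0.01052/0.00416667⌋ = 2.

QF09ba52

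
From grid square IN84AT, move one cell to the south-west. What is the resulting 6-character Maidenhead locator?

IN74xs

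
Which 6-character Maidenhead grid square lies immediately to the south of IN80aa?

Latitude subsquare a = 0; −1 → -1, wraps to 23 = x, carry into square.
Latitude square 0; −1 → -1, wraps to 9, carry into field.
Latitude field N = 13; −1 → 12 = M.
The longitude characters are unchanged.

IM89ax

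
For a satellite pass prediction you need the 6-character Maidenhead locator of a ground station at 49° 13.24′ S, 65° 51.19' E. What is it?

ME20ws

Offset from 180°W / 90°S: lon 245.8532°, lat 40.7793°.
Field: 245.8532/20 → 12 → M, 40.7793/10 → 4 → E; chars ME.
Square: 5.8532/2 → 2, 0.7793/1 → 0; chars 20.
Subsquare: 1.8532/0.0833333 → 22 → w, 0.7793/0.0416667 → 18 → s; chars ws.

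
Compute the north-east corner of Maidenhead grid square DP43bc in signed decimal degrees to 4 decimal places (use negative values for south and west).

Field D=3, P=15: +3·20° lon, +15·10° lat → SW at lon -120°, lat 60°.
Square 4, 3: +4·2° lon, +3·1° lat → SW at lon -112°, lat 63°.
Subsquare b=1, c=2: +1·0.0833333° lon, +2·0.0416667° lat → SW at lon -111.917°, lat 63.0833°.
Cell spans 0.0833333° lon × 0.0416667° lat. NE corner is SW corner plus one full cell.
latitude 63.1250, longitude -111.8333.

63.1250, -111.8333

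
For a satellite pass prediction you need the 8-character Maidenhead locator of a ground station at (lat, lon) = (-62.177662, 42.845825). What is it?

LC17kt17

Offset from 180°W / 90°S: lon 222.84582°, lat 27.82234°.
Field (20°×10°, letters A–R): lon ⌊222.84582/20⌋ = 11 → L; lat ⌊27.82234/10⌋ = 2 → C.
Square (2°×1°, digits 0–9): lon ⌊2.84582/2⌋ = 1; lat ⌊7.82234/1⌋ = 7.
Subsquare (5′×2.5′, letters a–x): lon ⌊0.84582/0.0833333⌋ = 10 → k; lat ⌊0.82234/0.0416667⌋ = 19 → t.
Extended square (30″×15″, digits 0–9): lon ⌊0.01249/0.00833333⌋ = 1; lat ⌊0.03067/0.00416667⌋ = 7.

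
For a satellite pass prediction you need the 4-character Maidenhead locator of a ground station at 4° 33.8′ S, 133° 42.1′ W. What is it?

CI35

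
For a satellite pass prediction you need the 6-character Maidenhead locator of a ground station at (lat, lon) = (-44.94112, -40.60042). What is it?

GE95qb

Add 180° to longitude and 90° to latitude: 139.3996, 45.0589.
Field (20°×10°, letters A–R): lon ⌊139.3996/20⌋ = 6 → G; lat ⌊45.0589/10⌋ = 4 → E.
Square (2°×1°, digits 0–9): lon ⌊19.3996/2⌋ = 9; lat ⌊5.0589/1⌋ = 5.
Subsquare (5′×2.5′, letters a–x): lon ⌊1.3996/0.0833333⌋ = 16 → q; lat ⌊0.0589/0.0416667⌋ = 1 → b.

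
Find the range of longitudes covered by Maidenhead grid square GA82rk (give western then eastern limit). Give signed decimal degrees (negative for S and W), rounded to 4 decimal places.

-42.5833, -42.5000

Field G=6, A=0: +6·20° lon, +0·10° lat → SW at lon -60°, lat -90°.
Square 8, 2: +8·2° lon, +2·1° lat → SW at lon -44°, lat -88°.
Subsquare r=17, k=10: +17·0.0833333° lon, +10·0.0416667° lat → SW at lon -42.5833°, lat -87.5833°.
Cell spans 0.0833333° lon × 0.0416667° lat.
west -42.5833, east -42.5000.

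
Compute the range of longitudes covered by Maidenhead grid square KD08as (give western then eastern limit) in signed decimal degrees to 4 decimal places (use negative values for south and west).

Field K=10, D=3: +10·20° lon, +3·10° lat → SW at lon 20°, lat -60°.
Square 0, 8: +0·2° lon, +8·1° lat → SW at lon 20°, lat -52°.
Subsquare a=0, s=18: +0·0.0833333° lon, +18·0.0416667° lat → SW at lon 20°, lat -51.25°.
Cell spans 0.0833333° lon × 0.0416667° lat.
west 20.0000, east 20.0833.

20.0000, 20.0833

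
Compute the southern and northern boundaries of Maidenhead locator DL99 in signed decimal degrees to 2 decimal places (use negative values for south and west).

Field D=3, L=11: +3·20° lon, +11·10° lat → SW at lon -120°, lat 20°.
Square 9, 9: +9·2° lon, +9·1° lat → SW at lon -102°, lat 29°.
Cell spans 2° lon × 1° lat.
south 29.00, north 30.00.

29.00, 30.00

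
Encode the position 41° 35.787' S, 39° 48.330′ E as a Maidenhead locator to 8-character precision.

KE98vj66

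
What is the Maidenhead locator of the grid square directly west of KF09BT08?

Longitude extended square 0; −1 → -1, wraps to 9, carry into subsquare.
Longitude subsquare b = 1; −1 → 0 = a.
The latitude characters are unchanged.

KF09at98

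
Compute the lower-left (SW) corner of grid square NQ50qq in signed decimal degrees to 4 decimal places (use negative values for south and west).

70.6667, 91.3333

Field N=13, Q=16: +13·20° lon, +16·10° lat → SW at lon 80°, lat 70°.
Square 5, 0: +5·2° lon, +0·1° lat → SW at lon 90°, lat 70°.
Subsquare q=16, q=16: +16·0.0833333° lon, +16·0.0416667° lat → SW at lon 91.3333°, lat 70.6667°.
latitude 70.6667, longitude 91.3333.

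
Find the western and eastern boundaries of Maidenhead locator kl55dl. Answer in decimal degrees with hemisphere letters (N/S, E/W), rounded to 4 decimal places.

30.2500° E, 30.3333° E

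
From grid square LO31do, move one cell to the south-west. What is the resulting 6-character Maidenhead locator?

LO31cn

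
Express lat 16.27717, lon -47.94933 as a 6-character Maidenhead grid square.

GK66ag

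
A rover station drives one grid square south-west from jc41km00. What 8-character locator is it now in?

JC41jl99

Longitude extended square 0; −1 → -1, wraps to 9, carry into subsquare.
Longitude subsquare k = 10; −1 → 9 = j.
Latitude extended square 0; −1 → -1, wraps to 9, carry into subsquare.
Latitude subsquare m = 12; −1 → 11 = l.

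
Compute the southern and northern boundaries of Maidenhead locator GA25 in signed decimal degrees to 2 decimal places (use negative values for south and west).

-85.00, -84.00

Field G=6, A=0: +6·20° lon, +0·10° lat → SW at lon -60°, lat -90°.
Square 2, 5: +2·2° lon, +5·1° lat → SW at lon -56°, lat -85°.
Cell spans 2° lon × 1° lat.
south -85.00, north -84.00.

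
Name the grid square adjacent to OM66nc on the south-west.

Longitude subsquare n = 13; −1 → 12 = m.
Latitude subsquare c = 2; −1 → 1 = b.

OM66mb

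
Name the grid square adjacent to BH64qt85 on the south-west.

BH64qt74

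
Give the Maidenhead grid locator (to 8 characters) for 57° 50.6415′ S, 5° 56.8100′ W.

Shift to the Maidenhead origin (180°W, 90°S): lon 174.05317, lat 32.15597.
Field: lon ⌊174.05317/20⌋ = 8 → I; lat ⌊32.15597/10⌋ = 3 → D.
Square: lon ⌊14.05317/2⌋ = 7; lat ⌊2.15597/1⌋ = 2.
Subsquare: lon ⌊0.05317/0.0833333⌋ = 0 → a; lat ⌊0.15597/0.0416667⌋ = 3 → d.
Extended square: lon ⌊0.05317/0.00833333⌋ = 6; lat ⌊0.03097/0.00416667⌋ = 7.

ID72ad67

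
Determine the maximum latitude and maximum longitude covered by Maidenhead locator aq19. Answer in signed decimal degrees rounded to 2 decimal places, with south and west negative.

Field A=0, Q=16: +0·20° lon, +16·10° lat → SW at lon -180°, lat 70°.
Square 1, 9: +1·2° lon, +9·1° lat → SW at lon -178°, lat 79°.
Cell spans 2° lon × 1° lat. NE corner is SW corner plus one full cell.
latitude 80.00, longitude -176.00.

80.00, -176.00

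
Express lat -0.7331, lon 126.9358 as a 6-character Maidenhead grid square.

PI39lg

Offset from 180°W / 90°S: lon 306.9358°, lat 89.2669°.
Field (20°×10°, letters A–R): lon ⌊306.9358/20⌋ = 15 → P; lat ⌊89.2669/10⌋ = 8 → I.
Square (2°×1°, digits 0–9): lon ⌊6.9358/2⌋ = 3; lat ⌊9.2669/1⌋ = 9.
Subsquare (5′×2.5′, letters a–x): lon ⌊0.9358/0.0833333⌋ = 11 → l; lat ⌊0.2669/0.0416667⌋ = 6 → g.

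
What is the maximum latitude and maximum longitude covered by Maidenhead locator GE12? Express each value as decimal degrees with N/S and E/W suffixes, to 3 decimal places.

47.000° S, 56.000° W

Field G=6, E=4: +6·20° lon, +4·10° lat → SW at lon -60°, lat -50°.
Square 1, 2: +1·2° lon, +2·1° lat → SW at lon -58°, lat -48°.
Cell spans 2° lon × 1° lat. NE corner is SW corner plus one full cell.
latitude 47.000° S, longitude 56.000° W.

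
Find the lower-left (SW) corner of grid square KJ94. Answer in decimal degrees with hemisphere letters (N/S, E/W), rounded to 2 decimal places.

4.00° N, 38.00° E

Field K=10, J=9: +10·20° lon, +9·10° lat → SW at lon 20°, lat 0°.
Square 9, 4: +9·2° lon, +4·1° lat → SW at lon 38°, lat 4°.
latitude 4.00° N, longitude 38.00° E.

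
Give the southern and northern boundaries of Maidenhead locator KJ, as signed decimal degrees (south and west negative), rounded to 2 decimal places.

0.00, 10.00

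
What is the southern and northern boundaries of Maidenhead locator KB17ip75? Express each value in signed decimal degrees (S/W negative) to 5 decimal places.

-72.35417, -72.35000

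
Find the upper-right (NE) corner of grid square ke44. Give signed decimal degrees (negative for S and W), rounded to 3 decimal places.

Field K=10, E=4: +10·20° lon, +4·10° lat → SW at lon 20°, lat -50°.
Square 4, 4: +4·2° lon, +4·1° lat → SW at lon 28°, lat -46°.
Cell spans 2° lon × 1° lat. NE corner is SW corner plus one full cell.
latitude -45.000, longitude 30.000.

-45.000, 30.000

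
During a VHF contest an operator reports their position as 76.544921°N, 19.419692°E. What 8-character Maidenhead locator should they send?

JQ96rn00

Shift to the Maidenhead origin (180°W, 90°S): lon 199.41969, lat 166.54492.
Field: lon ⌊199.41969/20⌋ = 9 → J; lat ⌊166.54492/10⌋ = 16 → Q.
Square: lon ⌊19.41969/2⌋ = 9; lat ⌊6.54492/1⌋ = 6.
Subsquare: lon ⌊1.41969/0.0833333⌋ = 17 → r; lat ⌊0.54492/0.0416667⌋ = 13 → n.
Extended square: lon ⌊0.00303/0.00833333⌋ = 0; lat ⌊0.00325/0.00416667⌋ = 0.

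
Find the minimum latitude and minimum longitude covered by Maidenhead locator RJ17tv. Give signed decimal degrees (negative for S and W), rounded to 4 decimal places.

Field R=17, J=9: +17·20° lon, +9·10° lat → SW at lon 160°, lat 0°.
Square 1, 7: +1·2° lon, +7·1° lat → SW at lon 162°, lat 7°.
Subsquare t=19, v=21: +19·0.0833333° lon, +21·0.0416667° lat → SW at lon 163.583°, lat 7.875°.
latitude 7.8750, longitude 163.5833.

7.8750, 163.5833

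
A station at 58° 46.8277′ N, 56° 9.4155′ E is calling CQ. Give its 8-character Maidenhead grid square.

Add 180° to longitude and 90° to latitude: 236.15693, 148.78046.
Field (20°×10°, letters A–R): lon ⌊236.15693/20⌋ = 11 → L; lat ⌊148.78046/10⌋ = 14 → O.
Square (2°×1°, digits 0–9): lon ⌊16.15693/2⌋ = 8; lat ⌊8.78046/1⌋ = 8.
Subsquare (5′×2.5′, letters a–x): lon ⌊0.15693/0.0833333⌋ = 1 → b; lat ⌊0.78046/0.0416667⌋ = 18 → s.
Extended square (30″×15″, digits 0–9): lon ⌊0.07359/0.00833333⌋ = 8; lat ⌊0.03046/0.00416667⌋ = 7.

LO88bs87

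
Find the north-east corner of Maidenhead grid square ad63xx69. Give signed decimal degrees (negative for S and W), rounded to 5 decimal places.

-56.00000, -166.02500

Field A=0, D=3: +0·20° lon, +3·10° lat → SW at lon -180°, lat -60°.
Square 6, 3: +6·2° lon, +3·1° lat → SW at lon -168°, lat -57°.
Subsquare x=23, x=23: +23·0.0833333° lon, +23·0.0416667° lat → SW at lon -166.083°, lat -56.0417°.
Extended square 6, 9: +6·0.00833333° lon, +9·0.00416667° lat → SW at lon -166.033°, lat -56.0042°.
Cell spans 0.00833333° lon × 0.00416667° lat. NE corner is SW corner plus one full cell.
latitude -56.00000, longitude -166.02500.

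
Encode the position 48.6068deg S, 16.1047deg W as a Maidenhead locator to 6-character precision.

IE11wj

Shift to the Maidenhead origin (180°W, 90°S): lon 163.8953, lat 41.3932.
Field: lon ⌊163.8953/20⌋ = 8 → I; lat ⌊41.3932/10⌋ = 4 → E.
Square: lon ⌊3.8953/2⌋ = 1; lat ⌊1.3932/1⌋ = 1.
Subsquare: lon ⌊1.8953/0.0833333⌋ = 22 → w; lat ⌊0.3932/0.0416667⌋ = 9 → j.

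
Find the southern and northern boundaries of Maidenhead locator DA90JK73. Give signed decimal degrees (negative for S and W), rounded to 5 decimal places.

Field D=3, A=0: +3·20° lon, +0·10° lat → SW at lon -120°, lat -90°.
Square 9, 0: +9·2° lon, +0·1° lat → SW at lon -102°, lat -90°.
Subsquare j=9, k=10: +9·0.0833333° lon, +10·0.0416667° lat → SW at lon -101.25°, lat -89.5833°.
Extended square 7, 3: +7·0.00833333° lon, +3·0.00416667° lat → SW at lon -101.192°, lat -89.5708°.
Cell spans 0.00833333° lon × 0.00416667° lat.
south -89.57083, north -89.56667.

-89.57083, -89.56667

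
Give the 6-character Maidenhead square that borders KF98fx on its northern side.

KF99fa

Latitude subsquare x = 23; +1 → 24, wraps to 0 = a, carry into square.
Latitude square 8; +1 → 9.
The longitude characters are unchanged.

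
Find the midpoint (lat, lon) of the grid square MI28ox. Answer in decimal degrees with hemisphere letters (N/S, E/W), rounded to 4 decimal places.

1.0208° S, 65.2083° E

Field M=12, I=8: +12·20° lon, +8·10° lat → SW at lon 60°, lat -10°.
Square 2, 8: +2·2° lon, +8·1° lat → SW at lon 64°, lat -2°.
Subsquare o=14, x=23: +14·0.0833333° lon, +23·0.0416667° lat → SW at lon 65.1667°, lat -1.04167°.
Cell spans 0.0833333° lon × 0.0416667° lat. Centre is SW corner plus half of each.
latitude 1.0208° S, longitude 65.2083° E.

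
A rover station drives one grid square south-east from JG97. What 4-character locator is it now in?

Longitude square 9; +1 → 10, wraps to 0, carry into field.
Longitude field J = 9; +1 → 10 = K.
Latitude square 7; −1 → 6.

KG06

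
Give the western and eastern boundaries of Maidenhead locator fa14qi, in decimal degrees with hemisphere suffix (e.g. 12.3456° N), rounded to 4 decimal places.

Field F=5, A=0: +5·20° lon, +0·10° lat → SW at lon -80°, lat -90°.
Square 1, 4: +1·2° lon, +4·1° lat → SW at lon -78°, lat -86°.
Subsquare q=16, i=8: +16·0.0833333° lon, +8·0.0416667° lat → SW at lon -76.6667°, lat -85.6667°.
Cell spans 0.0833333° lon × 0.0416667° lat.
west 76.6667° W, east 76.5833° W.

76.6667° W, 76.5833° W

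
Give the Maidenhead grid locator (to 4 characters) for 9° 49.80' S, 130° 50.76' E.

PI50

Add 180° to longitude and 90° to latitude: 310.85, 80.17.
Field: lon ⌊310.85/20⌋ = 15 → P; lat ⌊80.17/10⌋ = 8 → I.
Square: lon ⌊10.85/2⌋ = 5; lat ⌊0.17/1⌋ = 0.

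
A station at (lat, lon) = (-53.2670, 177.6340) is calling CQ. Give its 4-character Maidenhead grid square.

RD86

Shift to the Maidenhead origin (180°W, 90°S): lon 357.63, lat 36.73.
Field (20°×10°, letters A–R): 357.63/20 → 17 → R, 36.73/10 → 3 → D; chars RD.
Square (2°×1°, digits 0–9): 17.63/2 → 8, 6.73/1 → 6; chars 86.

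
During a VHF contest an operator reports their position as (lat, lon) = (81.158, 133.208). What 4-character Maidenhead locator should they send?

PR61

Shift to the Maidenhead origin (180°W, 90°S): lon 313.21, lat 171.16.
Field: lon ⌊313.21/20⌋ = 15 → P; lat ⌊171.16/10⌋ = 17 → R.
Square: lon ⌊13.21/2⌋ = 6; lat ⌊1.16/1⌋ = 1.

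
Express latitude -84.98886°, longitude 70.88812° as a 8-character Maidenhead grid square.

MA55ka62

Add 180° to longitude and 90° to latitude: 250.88812, 5.01114.
Field: lon ⌊250.88812/20⌋ = 12 → M; lat ⌊5.01114/10⌋ = 0 → A.
Square: lon ⌊10.88812/2⌋ = 5; lat ⌊5.01114/1⌋ = 5.
Subsquare: lon ⌊0.88812/0.0833333⌋ = 10 → k; lat ⌊0.01114/0.0416667⌋ = 0 → a.
Extended square: lon ⌊0.05479/0.00833333⌋ = 6; lat ⌊0.01114/0.00416667⌋ = 2.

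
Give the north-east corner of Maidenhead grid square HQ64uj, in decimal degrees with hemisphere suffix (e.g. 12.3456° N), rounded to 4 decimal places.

74.4167° N, 26.2500° W

Field H=7, Q=16: +7·20° lon, +16·10° lat → SW at lon -40°, lat 70°.
Square 6, 4: +6·2° lon, +4·1° lat → SW at lon -28°, lat 74°.
Subsquare u=20, j=9: +20·0.0833333° lon, +9·0.0416667° lat → SW at lon -26.3333°, lat 74.375°.
Cell spans 0.0833333° lon × 0.0416667° lat. NE corner is SW corner plus one full cell.
latitude 74.4167° N, longitude 26.2500° W.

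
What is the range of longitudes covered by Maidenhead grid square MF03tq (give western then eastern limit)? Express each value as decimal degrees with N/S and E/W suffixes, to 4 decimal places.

61.5833° E, 61.6667° E

Field M=12, F=5: +12·20° lon, +5·10° lat → SW at lon 60°, lat -40°.
Square 0, 3: +0·2° lon, +3·1° lat → SW at lon 60°, lat -37°.
Subsquare t=19, q=16: +19·0.0833333° lon, +16·0.0416667° lat → SW at lon 61.5833°, lat -36.3333°.
Cell spans 0.0833333° lon × 0.0416667° lat.
west 61.5833° E, east 61.6667° E.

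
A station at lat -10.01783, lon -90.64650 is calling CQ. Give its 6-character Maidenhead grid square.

EH49qx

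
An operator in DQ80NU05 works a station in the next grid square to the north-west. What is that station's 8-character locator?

Longitude extended square 0; −1 → -1, wraps to 9, carry into subsquare.
Longitude subsquare n = 13; −1 → 12 = m.
Latitude extended square 5; +1 → 6.

DQ80mu96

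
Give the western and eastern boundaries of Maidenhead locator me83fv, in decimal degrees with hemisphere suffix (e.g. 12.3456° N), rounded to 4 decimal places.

76.4167° E, 76.5000° E

Field M=12, E=4: +12·20° lon, +4·10° lat → SW at lon 60°, lat -50°.
Square 8, 3: +8·2° lon, +3·1° lat → SW at lon 76°, lat -47°.
Subsquare f=5, v=21: +5·0.0833333° lon, +21·0.0416667° lat → SW at lon 76.4167°, lat -46.125°.
Cell spans 0.0833333° lon × 0.0416667° lat.
west 76.4167° E, east 76.5000° E.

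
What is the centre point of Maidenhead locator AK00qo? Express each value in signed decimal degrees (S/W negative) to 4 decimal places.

Field A=0, K=10: +0·20° lon, +10·10° lat → SW at lon -180°, lat 10°.
Square 0, 0: +0·2° lon, +0·1° lat → SW at lon -180°, lat 10°.
Subsquare q=16, o=14: +16·0.0833333° lon, +14·0.0416667° lat → SW at lon -178.667°, lat 10.5833°.
Cell spans 0.0833333° lon × 0.0416667° lat. Centre is SW corner plus half of each.
latitude 10.6042, longitude -178.6250.

10.6042, -178.6250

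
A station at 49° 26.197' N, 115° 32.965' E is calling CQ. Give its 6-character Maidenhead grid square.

Offset from 180°W / 90°S: lon 295.5494°, lat 139.4366°.
Field: lon ⌊295.5494/20⌋ = 14 → O; lat ⌊139.4366/10⌋ = 13 → N.
Square: lon ⌊15.5494/2⌋ = 7; lat ⌊9.4366/1⌋ = 9.
Subsquare: lon ⌊1.5494/0.0833333⌋ = 18 → s; lat ⌊0.4366/0.0416667⌋ = 10 → k.

ON79sk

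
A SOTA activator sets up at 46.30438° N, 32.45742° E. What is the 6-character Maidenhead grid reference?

KN66fh

Add 180° to longitude and 90° to latitude: 212.4574, 136.3044.
Field (20°×10°, letters A–R): lon ⌊212.4574/20⌋ = 10 → K; lat ⌊136.3044/10⌋ = 13 → N.
Square (2°×1°, digits 0–9): lon ⌊12.4574/2⌋ = 6; lat ⌊6.3044/1⌋ = 6.
Subsquare (5′×2.5′, letters a–x): lon ⌊0.4574/0.0833333⌋ = 5 → f; lat ⌊0.3044/0.0416667⌋ = 7 → h.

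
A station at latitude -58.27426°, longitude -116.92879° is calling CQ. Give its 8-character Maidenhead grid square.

DD11mr84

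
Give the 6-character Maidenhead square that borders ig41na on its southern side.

Latitude subsquare a = 0; −1 → -1, wraps to 23 = x, carry into square.
Latitude square 1; −1 → 0.
The longitude characters are unchanged.

IG40nx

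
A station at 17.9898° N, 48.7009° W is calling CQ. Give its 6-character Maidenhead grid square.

Add 180° to longitude and 90° to latitude: 131.2991, 107.9898.
Field: lon ⌊131.2991/20⌋ = 6 → G; lat ⌊107.9898/10⌋ = 10 → K.
Square: lon ⌊11.2991/2⌋ = 5; lat ⌊7.9898/1⌋ = 7.
Subsquare: lon ⌊1.2991/0.0833333⌋ = 15 → p; lat ⌊0.9898/0.0416667⌋ = 23 → x.

GK57px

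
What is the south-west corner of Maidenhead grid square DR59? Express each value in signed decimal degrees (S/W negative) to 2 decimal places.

Field D=3, R=17: +3·20° lon, +17·10° lat → SW at lon -120°, lat 80°.
Square 5, 9: +5·2° lon, +9·1° lat → SW at lon -110°, lat 89°.
latitude 89.00, longitude -110.00.

89.00, -110.00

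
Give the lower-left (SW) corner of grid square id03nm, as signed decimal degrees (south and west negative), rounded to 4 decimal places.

-56.5000, -18.9167

Field I=8, D=3: +8·20° lon, +3·10° lat → SW at lon -20°, lat -60°.
Square 0, 3: +0·2° lon, +3·1° lat → SW at lon -20°, lat -57°.
Subsquare n=13, m=12: +13·0.0833333° lon, +12·0.0416667° lat → SW at lon -18.9167°, lat -56.5°.
latitude -56.5000, longitude -18.9167.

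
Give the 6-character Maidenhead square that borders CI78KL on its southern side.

CI78kk

Latitude subsquare l = 11; −1 → 10 = k.
The longitude characters are unchanged.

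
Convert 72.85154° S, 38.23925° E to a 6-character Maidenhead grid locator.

KB97cd

Offset from 180°W / 90°S: lon 218.2392°, lat 17.1485°.
Field (20°×10°, letters A–R): lon ⌊218.2392/20⌋ = 10 → K; lat ⌊17.1485/10⌋ = 1 → B.
Square (2°×1°, digits 0–9): lon ⌊18.2392/2⌋ = 9; lat ⌊7.1485/1⌋ = 7.
Subsquare (5′×2.5′, letters a–x): lon ⌊0.2392/0.0833333⌋ = 2 → c; lat ⌊0.1485/0.0416667⌋ = 3 → d.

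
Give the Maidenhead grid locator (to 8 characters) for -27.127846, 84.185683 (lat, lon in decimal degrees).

Add 180° to longitude and 90° to latitude: 264.18568, 62.87215.
Field: 264.18568/20 → 13 → N, 62.87215/10 → 6 → G; chars NG.
Square: 4.18568/2 → 2, 2.87215/1 → 2; chars 22.
Subsquare: 0.18568/0.0833333 → 2 → c, 0.87215/0.0416667 → 20 → u; chars cu.
Extended square: 0.01902/0.00833333 → 2, 0.03882/0.00416667 → 9; chars 29.

NG22cu29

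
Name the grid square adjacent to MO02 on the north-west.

LO93

Longitude square 0; −1 → -1, wraps to 9, carry into field.
Longitude field M = 12; −1 → 11 = L.
Latitude square 2; +1 → 3.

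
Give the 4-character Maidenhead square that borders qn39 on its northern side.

QO30

Latitude square 9; +1 → 10, wraps to 0, carry into field.
Latitude field N = 13; +1 → 14 = O.
The longitude characters are unchanged.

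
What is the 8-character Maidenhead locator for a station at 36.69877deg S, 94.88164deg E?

Shift to the Maidenhead origin (180°W, 90°S): lon 274.88164, lat 53.30123.
Field (20°×10°, letters A–R): lon ⌊274.88164/20⌋ = 13 → N; lat ⌊53.30123/10⌋ = 5 → F.
Square (2°×1°, digits 0–9): lon ⌊14.88164/2⌋ = 7; lat ⌊3.30123/1⌋ = 3.
Subsquare (5′×2.5′, letters a–x): lon ⌊0.88164/0.0833333⌋ = 10 → k; lat ⌊0.30123/0.0416667⌋ = 7 → h.
Extended square (30″×15″, digits 0–9): lon ⌊0.04831/0.00833333⌋ = 5; lat ⌊0.00956/0.00416667⌋ = 2.

NF73kh52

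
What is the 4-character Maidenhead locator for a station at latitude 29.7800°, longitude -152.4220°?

BL39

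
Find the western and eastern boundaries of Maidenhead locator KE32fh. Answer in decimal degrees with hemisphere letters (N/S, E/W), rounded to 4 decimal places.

Field K=10, E=4: +10·20° lon, +4·10° lat → SW at lon 20°, lat -50°.
Square 3, 2: +3·2° lon, +2·1° lat → SW at lon 26°, lat -48°.
Subsquare f=5, h=7: +5·0.0833333° lon, +7·0.0416667° lat → SW at lon 26.4167°, lat -47.7083°.
Cell spans 0.0833333° lon × 0.0416667° lat.
west 26.4167° E, east 26.5000° E.

26.4167° E, 26.5000° E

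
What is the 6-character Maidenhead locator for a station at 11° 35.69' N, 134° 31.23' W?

CK21ro

Add 180° to longitude and 90° to latitude: 45.4795, 101.5948.
Field (20°×10°, letters A–R): 45.4795/20 → 2 → C, 101.5948/10 → 10 → K; chars CK.
Square (2°×1°, digits 0–9): 5.4795/2 → 2, 1.5948/1 → 1; chars 21.
Subsquare (5′×2.5′, letters a–x): 1.4795/0.0833333 → 17 → r, 0.5948/0.0416667 → 14 → o; chars ro.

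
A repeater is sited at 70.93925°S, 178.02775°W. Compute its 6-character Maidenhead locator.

Shift to the Maidenhead origin (180°W, 90°S): lon 1.9723, lat 19.0607.
Field: lon ⌊1.9723/20⌋ = 0 → A; lat ⌊19.0607/10⌋ = 1 → B.
Square: lon ⌊1.9723/2⌋ = 0; lat ⌊9.0607/1⌋ = 9.
Subsquare: lon ⌊1.9723/0.0833333⌋ = 23 → x; lat ⌊0.0607/0.0416667⌋ = 1 → b.

AB09xb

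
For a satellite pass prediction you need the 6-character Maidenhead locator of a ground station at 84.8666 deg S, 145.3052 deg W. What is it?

BA75id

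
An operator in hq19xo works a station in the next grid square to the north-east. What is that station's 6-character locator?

Longitude subsquare x = 23; +1 → 24, wraps to 0 = a, carry into square.
Longitude square 1; +1 → 2.
Latitude subsquare o = 14; +1 → 15 = p.

HQ29ap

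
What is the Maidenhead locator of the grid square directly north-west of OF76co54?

Longitude extended square 5; −1 → 4.
Latitude extended square 4; +1 → 5.

OF76co45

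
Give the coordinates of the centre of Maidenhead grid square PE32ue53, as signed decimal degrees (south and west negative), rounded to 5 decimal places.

-47.81875, 127.71250

Field P=15, E=4: +15·20° lon, +4·10° lat → SW at lon 120°, lat -50°.
Square 3, 2: +3·2° lon, +2·1° lat → SW at lon 126°, lat -48°.
Subsquare u=20, e=4: +20·0.0833333° lon, +4·0.0416667° lat → SW at lon 127.667°, lat -47.8333°.
Extended square 5, 3: +5·0.00833333° lon, +3·0.00416667° lat → SW at lon 127.708°, lat -47.8208°.
Cell spans 0.00833333° lon × 0.00416667° lat. Centre is SW corner plus half of each.
latitude -47.81875, longitude 127.71250.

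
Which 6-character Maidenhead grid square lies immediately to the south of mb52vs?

MB52vr

Latitude subsquare s = 18; −1 → 17 = r.
The longitude characters are unchanged.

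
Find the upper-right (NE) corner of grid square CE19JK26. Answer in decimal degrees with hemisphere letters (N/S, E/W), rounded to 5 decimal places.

40.55417° S, 137.22500° W

Field C=2, E=4: +2·20° lon, +4·10° lat → SW at lon -140°, lat -50°.
Square 1, 9: +1·2° lon, +9·1° lat → SW at lon -138°, lat -41°.
Subsquare j=9, k=10: +9·0.0833333° lon, +10·0.0416667° lat → SW at lon -137.25°, lat -40.5833°.
Extended square 2, 6: +2·0.00833333° lon, +6·0.00416667° lat → SW at lon -137.233°, lat -40.5583°.
Cell spans 0.00833333° lon × 0.00416667° lat. NE corner is SW corner plus one full cell.
latitude 40.55417° S, longitude 137.22500° W.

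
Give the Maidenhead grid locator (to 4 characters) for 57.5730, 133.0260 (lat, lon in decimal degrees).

Offset from 180°W / 90°S: lon 313.03°, lat 147.57°.
Field: lon ⌊313.03/20⌋ = 15 → P; lat ⌊147.57/10⌋ = 14 → O.
Square: lon ⌊13.03/2⌋ = 6; lat ⌊7.57/1⌋ = 7.

PO67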